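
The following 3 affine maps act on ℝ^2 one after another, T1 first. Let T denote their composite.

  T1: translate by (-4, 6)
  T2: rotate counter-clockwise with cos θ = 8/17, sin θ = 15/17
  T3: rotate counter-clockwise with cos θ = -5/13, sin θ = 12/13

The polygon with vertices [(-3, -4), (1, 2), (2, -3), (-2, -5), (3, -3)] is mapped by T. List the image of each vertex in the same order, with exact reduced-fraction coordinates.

T1 translate by (-4, 6): (-3, -4) → (-7, 2); (1, 2) → (-3, 8); (2, -3) → (-2, 3); (-2, -5) → (-6, 1); (3, -3) → (-1, 3)
T2 rotate counter-clockwise with cos θ = 8/17, sin θ = 15/17: (-7, 2) → (-86/17, -89/17); (-3, 8) → (-144/17, 19/17); (-2, 3) → (-61/17, -6/17); (-6, 1) → (-63/17, -82/17); (-1, 3) → (-53/17, 9/17)
T3 rotate counter-clockwise with cos θ = -5/13, sin θ = 12/13: (-86/17, -89/17) → (1498/221, -587/221); (-144/17, 19/17) → (492/221, -1823/221); (-61/17, -6/17) → (29/17, -54/17); (-63/17, -82/17) → (1299/221, -346/221); (-53/17, 9/17) → (157/221, -681/221)

image vertices: (1498/221, -587/221), (492/221, -1823/221), (29/17, -54/17), (1299/221, -346/221), (157/221, -681/221)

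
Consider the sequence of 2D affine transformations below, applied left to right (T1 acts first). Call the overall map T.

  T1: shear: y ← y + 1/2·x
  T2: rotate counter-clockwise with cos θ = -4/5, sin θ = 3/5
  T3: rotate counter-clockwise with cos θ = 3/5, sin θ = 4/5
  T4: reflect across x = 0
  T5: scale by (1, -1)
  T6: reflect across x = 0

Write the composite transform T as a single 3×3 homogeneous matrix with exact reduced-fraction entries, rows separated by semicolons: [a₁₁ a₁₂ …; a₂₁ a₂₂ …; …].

T = [-41/50 7/25 0; 19/25 24/25 0; 0 0 1]

T1 = [1 0 0; 1/2 1 0; 0 0 1]
T2·T1 = [-11/10 -3/5 0; 1/5 -4/5 0; 0 0 1]
T3·…·T1 = [-41/50 7/25 0; -19/25 -24/25 0; 0 0 1]
T4·…·T1 = [41/50 -7/25 0; -19/25 -24/25 0; 0 0 1]
T5·…·T1 = [41/50 -7/25 0; 19/25 24/25 0; 0 0 1]
T6·…·T1 = [-41/50 7/25 0; 19/25 24/25 0; 0 0 1]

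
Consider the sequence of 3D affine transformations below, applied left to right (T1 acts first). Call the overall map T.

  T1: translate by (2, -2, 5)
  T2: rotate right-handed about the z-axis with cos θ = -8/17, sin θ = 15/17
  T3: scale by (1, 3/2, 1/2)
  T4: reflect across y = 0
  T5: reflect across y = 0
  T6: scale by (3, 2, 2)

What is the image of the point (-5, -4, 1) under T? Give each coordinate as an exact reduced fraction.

T1 translate by (2, -2, 5): (-5, -4, 1) → (-3, -6, 6)
T2 rotate right-handed about the z-axis with cos θ = -8/17, sin θ = 15/17: (-3, -6, 6) → (114/17, 3/17, 6)
T3 scale by (1, 3/2, 1/2): (114/17, 3/17, 6) → (114/17, 9/34, 3)
T4 reflect across y = 0: (114/17, 9/34, 3) → (114/17, -9/34, 3)
T5 reflect across y = 0: (114/17, -9/34, 3) → (114/17, 9/34, 3)
T6 scale by (3, 2, 2): (114/17, 9/34, 3) → (342/17, 9/17, 6)

T(p) = (342/17, 9/17, 6)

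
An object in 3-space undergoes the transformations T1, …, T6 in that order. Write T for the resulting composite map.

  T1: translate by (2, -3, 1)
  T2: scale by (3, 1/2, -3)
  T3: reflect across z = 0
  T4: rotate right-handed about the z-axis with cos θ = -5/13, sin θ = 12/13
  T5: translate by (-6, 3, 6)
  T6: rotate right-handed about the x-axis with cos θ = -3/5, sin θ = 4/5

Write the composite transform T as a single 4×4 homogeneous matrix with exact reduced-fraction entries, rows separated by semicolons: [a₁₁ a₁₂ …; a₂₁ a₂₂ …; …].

T = [-15/13 -6/13 0 -90/13; -108/65 3/26 -12/5 -1647/130; 144/65 -2/13 -9/5 123/65; 0 0 0 1]

T1 = [1 0 0 2; 0 1 0 -3; 0 0 1 1; 0 0 0 1]
T2·T1 = [3 0 0 6; 0 1/2 0 -3/2; 0 0 -3 -3; 0 0 0 1]
T3·…·T1 = [3 0 0 6; 0 1/2 0 -3/2; 0 0 3 3; 0 0 0 1]
T4·…·T1 = [-15/13 -6/13 0 -12/13; 36/13 -5/26 0 159/26; 0 0 3 3; 0 0 0 1]
T5·…·T1 = [-15/13 -6/13 0 -90/13; 36/13 -5/26 0 237/26; 0 0 3 9; 0 0 0 1]
T6·…·T1 = [-15/13 -6/13 0 -90/13; -108/65 3/26 -12/5 -1647/130; 144/65 -2/13 -9/5 123/65; 0 0 0 1]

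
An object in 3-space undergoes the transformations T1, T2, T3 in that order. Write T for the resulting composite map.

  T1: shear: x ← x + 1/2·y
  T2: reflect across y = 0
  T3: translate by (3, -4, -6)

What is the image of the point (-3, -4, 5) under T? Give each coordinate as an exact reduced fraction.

T(p) = (-2, 0, -1)

T1 shear: x ← x + 1/2·y: (-3, -4, 5) → (-5, -4, 5)
T2 reflect across y = 0: (-5, -4, 5) → (-5, 4, 5)
T3 translate by (3, -4, -6): (-5, 4, 5) → (-2, 0, -1)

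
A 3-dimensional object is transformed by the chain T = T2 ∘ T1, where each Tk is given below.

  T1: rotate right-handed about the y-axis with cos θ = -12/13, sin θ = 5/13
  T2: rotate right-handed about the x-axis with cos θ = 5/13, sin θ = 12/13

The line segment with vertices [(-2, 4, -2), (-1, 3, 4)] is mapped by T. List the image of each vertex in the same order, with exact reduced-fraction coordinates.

image vertices: (14/13, -148/169, 794/169), (32/13, 711/169, 253/169)

T1 rotate right-handed about the y-axis with cos θ = -12/13, sin θ = 5/13: (-2, 4, -2) → (14/13, 4, 34/13); (-1, 3, 4) → (32/13, 3, -43/13)
T2 rotate right-handed about the x-axis with cos θ = 5/13, sin θ = 12/13: (14/13, 4, 34/13) → (14/13, -148/169, 794/169); (32/13, 3, -43/13) → (32/13, 711/169, 253/169)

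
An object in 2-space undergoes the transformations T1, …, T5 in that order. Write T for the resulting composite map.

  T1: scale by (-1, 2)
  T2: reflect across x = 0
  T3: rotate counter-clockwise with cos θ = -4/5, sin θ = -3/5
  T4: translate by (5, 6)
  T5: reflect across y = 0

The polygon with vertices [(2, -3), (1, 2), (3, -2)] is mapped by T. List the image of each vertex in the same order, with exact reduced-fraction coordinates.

T1 scale by (-1, 2): (2, -3) → (-2, -6); (1, 2) → (-1, 4); (3, -2) → (-3, -4)
T2 reflect across x = 0: (-2, -6) → (2, -6); (-1, 4) → (1, 4); (-3, -4) → (3, -4)
T3 rotate counter-clockwise with cos θ = -4/5, sin θ = -3/5: (2, -6) → (-26/5, 18/5); (1, 4) → (8/5, -19/5); (3, -4) → (-24/5, 7/5)
T4 translate by (5, 6): (-26/5, 18/5) → (-1/5, 48/5); (8/5, -19/5) → (33/5, 11/5); (-24/5, 7/5) → (1/5, 37/5)
T5 reflect across y = 0: (-1/5, 48/5) → (-1/5, -48/5); (33/5, 11/5) → (33/5, -11/5); (1/5, 37/5) → (1/5, -37/5)

image vertices: (-1/5, -48/5), (33/5, -11/5), (1/5, -37/5)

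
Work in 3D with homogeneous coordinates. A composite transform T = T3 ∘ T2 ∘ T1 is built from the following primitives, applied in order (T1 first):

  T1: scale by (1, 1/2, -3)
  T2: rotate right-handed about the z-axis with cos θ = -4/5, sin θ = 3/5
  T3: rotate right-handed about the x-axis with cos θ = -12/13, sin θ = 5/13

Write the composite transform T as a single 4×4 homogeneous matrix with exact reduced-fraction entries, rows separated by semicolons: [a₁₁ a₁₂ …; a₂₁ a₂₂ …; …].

T1 = [1 0 0 0; 0 1/2 0 0; 0 0 -3 0; 0 0 0 1]
T2·T1 = [-4/5 -3/10 0 0; 3/5 -2/5 0 0; 0 0 -3 0; 0 0 0 1]
T3·…·T1 = [-4/5 -3/10 0 0; -36/65 24/65 15/13 0; 3/13 -2/13 36/13 0; 0 0 0 1]

T = [-4/5 -3/10 0 0; -36/65 24/65 15/13 0; 3/13 -2/13 36/13 0; 0 0 0 1]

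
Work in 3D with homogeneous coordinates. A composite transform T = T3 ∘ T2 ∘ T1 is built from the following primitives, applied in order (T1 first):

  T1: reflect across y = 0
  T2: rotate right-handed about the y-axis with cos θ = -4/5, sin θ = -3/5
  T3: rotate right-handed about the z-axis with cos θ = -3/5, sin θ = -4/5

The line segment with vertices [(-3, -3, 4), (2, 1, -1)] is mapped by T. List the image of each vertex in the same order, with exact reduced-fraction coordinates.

T1 reflect across y = 0: (-3, -3, 4) → (-3, 3, 4); (2, 1, -1) → (2, -1, -1)
T2 rotate right-handed about the y-axis with cos θ = -4/5, sin θ = -3/5: (-3, 3, 4) → (0, 3, -5); (2, -1, -1) → (-1, -1, 2)
T3 rotate right-handed about the z-axis with cos θ = -3/5, sin θ = -4/5: (0, 3, -5) → (12/5, -9/5, -5); (-1, -1, 2) → (-1/5, 7/5, 2)

image vertices: (12/5, -9/5, -5), (-1/5, 7/5, 2)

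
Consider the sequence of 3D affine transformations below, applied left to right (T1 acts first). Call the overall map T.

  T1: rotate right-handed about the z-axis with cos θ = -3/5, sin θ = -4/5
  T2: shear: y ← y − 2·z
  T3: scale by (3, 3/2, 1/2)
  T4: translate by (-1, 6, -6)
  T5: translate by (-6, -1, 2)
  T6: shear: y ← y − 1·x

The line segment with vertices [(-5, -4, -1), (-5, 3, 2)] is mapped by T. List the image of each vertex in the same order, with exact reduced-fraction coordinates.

T1 rotate right-handed about the z-axis with cos θ = -3/5, sin θ = -4/5: (-5, -4, -1) → (-1/5, 32/5, -1); (-5, 3, 2) → (27/5, 11/5, 2)
T2 shear: y ← y − 2·z: (-1/5, 32/5, -1) → (-1/5, 42/5, -1); (27/5, 11/5, 2) → (27/5, -9/5, 2)
T3 scale by (3, 3/2, 1/2): (-1/5, 42/5, -1) → (-3/5, 63/5, -1/2); (27/5, -9/5, 2) → (81/5, -27/10, 1)
T4 translate by (-1, 6, -6): (-3/5, 63/5, -1/2) → (-8/5, 93/5, -13/2); (81/5, -27/10, 1) → (76/5, 33/10, -5)
T5 translate by (-6, -1, 2): (-8/5, 93/5, -13/2) → (-38/5, 88/5, -9/2); (76/5, 33/10, -5) → (46/5, 23/10, -3)
T6 shear: y ← y − 1·x: (-38/5, 88/5, -9/2) → (-38/5, 126/5, -9/2); (46/5, 23/10, -3) → (46/5, -69/10, -3)

image vertices: (-38/5, 126/5, -9/2), (46/5, -69/10, -3)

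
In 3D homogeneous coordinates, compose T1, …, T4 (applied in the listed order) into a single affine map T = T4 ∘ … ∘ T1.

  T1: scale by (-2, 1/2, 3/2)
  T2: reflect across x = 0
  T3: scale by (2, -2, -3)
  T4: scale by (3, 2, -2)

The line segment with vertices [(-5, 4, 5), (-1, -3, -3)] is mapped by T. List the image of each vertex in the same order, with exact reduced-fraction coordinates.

T1 scale by (-2, 1/2, 3/2): (-5, 4, 5) → (10, 2, 15/2); (-1, -3, -3) → (2, -3/2, -9/2)
T2 reflect across x = 0: (10, 2, 15/2) → (-10, 2, 15/2); (2, -3/2, -9/2) → (-2, -3/2, -9/2)
T3 scale by (2, -2, -3): (-10, 2, 15/2) → (-20, -4, -45/2); (-2, -3/2, -9/2) → (-4, 3, 27/2)
T4 scale by (3, 2, -2): (-20, -4, -45/2) → (-60, -8, 45); (-4, 3, 27/2) → (-12, 6, -27)

image vertices: (-60, -8, 45), (-12, 6, -27)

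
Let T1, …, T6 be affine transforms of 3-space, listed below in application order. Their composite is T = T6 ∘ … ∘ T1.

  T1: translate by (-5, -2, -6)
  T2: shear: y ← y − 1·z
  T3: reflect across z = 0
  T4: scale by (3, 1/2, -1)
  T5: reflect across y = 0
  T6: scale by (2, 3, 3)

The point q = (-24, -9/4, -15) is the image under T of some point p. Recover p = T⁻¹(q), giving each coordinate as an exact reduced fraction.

p = (1, -3/2, 1)

T1 = [1 0 0 -5; 0 1 0 -2; 0 0 1 -6; 0 0 0 1]
T2·T1 = [1 0 0 -5; 0 1 -1 4; 0 0 1 -6; 0 0 0 1]
T3·…·T1 = [1 0 0 -5; 0 1 -1 4; 0 0 -1 6; 0 0 0 1]
T4·…·T1 = [3 0 0 -15; 0 1/2 -1/2 2; 0 0 1 -6; 0 0 0 1]
T5·…·T1 = [3 0 0 -15; 0 -1/2 1/2 -2; 0 0 1 -6; 0 0 0 1]
T6·…·T1 = [6 0 0 -30; 0 -3/2 3/2 -6; 0 0 3 -18; 0 0 0 1]
det M = -27; M⁻¹ = [1/6 0 0 5; 0 -2/3 1/3 2; 0 0 1/3 6; 0 0 0 1]
M⁻¹ · (-24, -9/4, -15)ᵀ = (1, -3/2, 1)ᵀ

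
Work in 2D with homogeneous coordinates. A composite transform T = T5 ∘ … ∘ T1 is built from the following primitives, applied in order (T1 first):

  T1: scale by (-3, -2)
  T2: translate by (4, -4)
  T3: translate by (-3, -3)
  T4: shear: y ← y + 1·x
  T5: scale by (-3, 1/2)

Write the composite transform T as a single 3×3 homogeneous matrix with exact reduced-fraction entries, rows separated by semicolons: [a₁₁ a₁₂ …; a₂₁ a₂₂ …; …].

T1 = [-3 0 0; 0 -2 0; 0 0 1]
T2·T1 = [-3 0 4; 0 -2 -4; 0 0 1]
T3·…·T1 = [-3 0 1; 0 -2 -7; 0 0 1]
T4·…·T1 = [-3 0 1; -3 -2 -6; 0 0 1]
T5·…·T1 = [9 0 -3; -3/2 -1 -3; 0 0 1]

T = [9 0 -3; -3/2 -1 -3; 0 0 1]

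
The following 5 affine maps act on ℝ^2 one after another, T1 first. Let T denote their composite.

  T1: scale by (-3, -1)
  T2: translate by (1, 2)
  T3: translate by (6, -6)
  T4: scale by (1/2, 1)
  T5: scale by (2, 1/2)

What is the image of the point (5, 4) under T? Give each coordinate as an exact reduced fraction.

T(p) = (-8, -4)

T1 scale by (-3, -1): (5, 4) → (-15, -4)
T2 translate by (1, 2): (-15, -4) → (-14, -2)
T3 translate by (6, -6): (-14, -2) → (-8, -8)
T4 scale by (1/2, 1): (-8, -8) → (-4, -8)
T5 scale by (2, 1/2): (-4, -8) → (-8, -4)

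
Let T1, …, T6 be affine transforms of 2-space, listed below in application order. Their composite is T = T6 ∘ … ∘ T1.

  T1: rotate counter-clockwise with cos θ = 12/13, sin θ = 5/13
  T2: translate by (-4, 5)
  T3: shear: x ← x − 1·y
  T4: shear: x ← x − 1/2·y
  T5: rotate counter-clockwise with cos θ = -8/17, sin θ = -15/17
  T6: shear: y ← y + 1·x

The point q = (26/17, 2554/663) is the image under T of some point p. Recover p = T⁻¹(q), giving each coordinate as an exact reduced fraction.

p = (-1/3, -5)

T1 = [12/13 -5/13 0; 5/13 12/13 0; 0 0 1]
T2·T1 = [12/13 -5/13 -4; 5/13 12/13 5; 0 0 1]
T3·…·T1 = [7/13 -17/13 -9; 5/13 12/13 5; 0 0 1]
T4·…·T1 = [9/26 -23/13 -23/2; 5/13 12/13 5; 0 0 1]
T5·…·T1 = [3/17 28/17 167/17; -215/442 249/221 265/34; 0 0 1]
T6·…·T1 = [3/17 28/17 167/17; -137/442 613/221 599/34; 0 0 1]
det M = 1; M⁻¹ = [613/221 -28/17 23/13; 137/442 3/17 -80/13; 0 0 1]
M⁻¹ · (26/17, 2554/663)ᵀ = (-1/3, -5)ᵀ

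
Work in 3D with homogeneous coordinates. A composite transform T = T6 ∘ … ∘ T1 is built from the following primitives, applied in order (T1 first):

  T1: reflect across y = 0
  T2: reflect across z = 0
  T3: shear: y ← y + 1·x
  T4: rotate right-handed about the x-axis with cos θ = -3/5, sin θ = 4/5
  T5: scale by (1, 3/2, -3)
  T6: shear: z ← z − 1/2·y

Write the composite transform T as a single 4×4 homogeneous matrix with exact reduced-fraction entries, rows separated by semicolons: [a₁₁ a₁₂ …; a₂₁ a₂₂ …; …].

T = [1 0 0 0; -9/10 9/10 6/5 0; -39/20 39/20 -12/5 0; 0 0 0 1]

T1 = [1 0 0 0; 0 -1 0 0; 0 0 1 0; 0 0 0 1]
T2·T1 = [1 0 0 0; 0 -1 0 0; 0 0 -1 0; 0 0 0 1]
T3·…·T1 = [1 0 0 0; 1 -1 0 0; 0 0 -1 0; 0 0 0 1]
T4·…·T1 = [1 0 0 0; -3/5 3/5 4/5 0; 4/5 -4/5 3/5 0; 0 0 0 1]
T5·…·T1 = [1 0 0 0; -9/10 9/10 6/5 0; -12/5 12/5 -9/5 0; 0 0 0 1]
T6·…·T1 = [1 0 0 0; -9/10 9/10 6/5 0; -39/20 39/20 -12/5 0; 0 0 0 1]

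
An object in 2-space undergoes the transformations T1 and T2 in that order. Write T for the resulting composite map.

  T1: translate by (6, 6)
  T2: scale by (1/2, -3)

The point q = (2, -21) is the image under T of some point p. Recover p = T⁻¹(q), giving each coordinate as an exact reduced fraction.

p = (-2, 1)

T1 = [1 0 6; 0 1 6; 0 0 1]
T2·T1 = [1/2 0 3; 0 -3 -18; 0 0 1]
det M = -3/2; M⁻¹ = [2 0 -6; 0 -1/3 -6; 0 0 1]
M⁻¹ · (2, -21)ᵀ = (-2, 1)ᵀ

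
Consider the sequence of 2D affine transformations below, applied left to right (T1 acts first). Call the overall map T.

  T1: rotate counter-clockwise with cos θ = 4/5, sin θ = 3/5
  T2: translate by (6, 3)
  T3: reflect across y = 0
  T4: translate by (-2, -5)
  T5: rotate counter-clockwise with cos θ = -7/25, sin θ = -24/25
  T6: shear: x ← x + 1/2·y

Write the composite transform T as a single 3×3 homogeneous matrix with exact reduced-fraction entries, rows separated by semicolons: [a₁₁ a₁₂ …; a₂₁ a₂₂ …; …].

T1 = [4/5 -3/5 0; 3/5 4/5 0; 0 0 1]
T2·T1 = [4/5 -3/5 6; 3/5 4/5 3; 0 0 1]
T3·…·T1 = [4/5 -3/5 6; -3/5 -4/5 -3; 0 0 1]
T4·…·T1 = [4/5 -3/5 4; -3/5 -4/5 -8; 0 0 1]
T5·…·T1 = [-4/5 -3/5 -44/5; -3/5 4/5 -8/5; 0 0 1]
T6·…·T1 = [-11/10 -1/5 -48/5; -3/5 4/5 -8/5; 0 0 1]

T = [-11/10 -1/5 -48/5; -3/5 4/5 -8/5; 0 0 1]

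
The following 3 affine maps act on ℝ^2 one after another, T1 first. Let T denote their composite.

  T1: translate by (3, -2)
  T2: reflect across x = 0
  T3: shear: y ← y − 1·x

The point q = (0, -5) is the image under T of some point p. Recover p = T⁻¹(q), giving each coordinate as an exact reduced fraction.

p = (-3, -3)

T1 = [1 0 3; 0 1 -2; 0 0 1]
T2·T1 = [-1 0 -3; 0 1 -2; 0 0 1]
T3·…·T1 = [-1 0 -3; 1 1 1; 0 0 1]
det M = -1; M⁻¹ = [-1 0 -3; 1 1 2; 0 0 1]
M⁻¹ · (0, -5)ᵀ = (-3, -3)ᵀ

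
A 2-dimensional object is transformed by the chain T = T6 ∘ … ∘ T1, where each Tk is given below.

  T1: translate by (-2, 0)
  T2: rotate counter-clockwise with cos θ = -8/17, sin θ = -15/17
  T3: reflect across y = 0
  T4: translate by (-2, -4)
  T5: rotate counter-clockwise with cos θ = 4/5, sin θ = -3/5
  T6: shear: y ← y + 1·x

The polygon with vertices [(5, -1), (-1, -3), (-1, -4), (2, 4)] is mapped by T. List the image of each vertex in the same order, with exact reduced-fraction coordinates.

T1 translate by (-2, 0): (5, -1) → (3, -1); (-1, -3) → (-3, -3); (-1, -4) → (-3, -4); (2, 4) → (0, 4)
T2 rotate counter-clockwise with cos θ = -8/17, sin θ = -15/17: (3, -1) → (-39/17, -37/17); (-3, -3) → (-21/17, 69/17); (-3, -4) → (-36/17, 77/17); (0, 4) → (60/17, -32/17)
T3 reflect across y = 0: (-39/17, -37/17) → (-39/17, 37/17); (-21/17, 69/17) → (-21/17, -69/17); (-36/17, 77/17) → (-36/17, -77/17); (60/17, -32/17) → (60/17, 32/17)
T4 translate by (-2, -4): (-39/17, 37/17) → (-73/17, -31/17); (-21/17, -69/17) → (-55/17, -137/17); (-36/17, -77/17) → (-70/17, -145/17); (60/17, 32/17) → (26/17, -36/17)
T5 rotate counter-clockwise with cos θ = 4/5, sin θ = -3/5: (-73/17, -31/17) → (-77/17, 19/17); (-55/17, -137/17) → (-631/85, -383/85); (-70/17, -145/17) → (-143/17, -74/17); (26/17, -36/17) → (-4/85, -222/85)
T6 shear: y ← y + 1·x: (-77/17, 19/17) → (-77/17, -58/17); (-631/85, -383/85) → (-631/85, -1014/85); (-143/17, -74/17) → (-143/17, -217/17); (-4/85, -222/85) → (-4/85, -226/85)

image vertices: (-77/17, -58/17), (-631/85, -1014/85), (-143/17, -217/17), (-4/85, -226/85)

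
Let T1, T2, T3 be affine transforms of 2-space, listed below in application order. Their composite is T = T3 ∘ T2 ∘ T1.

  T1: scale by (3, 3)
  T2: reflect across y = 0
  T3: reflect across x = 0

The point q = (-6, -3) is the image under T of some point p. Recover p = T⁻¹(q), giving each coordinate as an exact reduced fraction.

p = (2, 1)

T1 = [3 0 0; 0 3 0; 0 0 1]
T2·T1 = [3 0 0; 0 -3 0; 0 0 1]
T3·…·T1 = [-3 0 0; 0 -3 0; 0 0 1]
det M = 9; M⁻¹ = [-1/3 0 0; 0 -1/3 0; 0 0 1]
M⁻¹ · (-6, -3)ᵀ = (2, 1)ᵀ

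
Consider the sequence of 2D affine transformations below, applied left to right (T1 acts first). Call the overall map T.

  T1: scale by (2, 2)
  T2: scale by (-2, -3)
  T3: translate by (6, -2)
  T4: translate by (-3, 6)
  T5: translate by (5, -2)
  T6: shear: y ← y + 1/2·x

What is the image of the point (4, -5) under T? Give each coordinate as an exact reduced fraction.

T(p) = (-8, 28)

T1 scale by (2, 2): (4, -5) → (8, -10)
T2 scale by (-2, -3): (8, -10) → (-16, 30)
T3 translate by (6, -2): (-16, 30) → (-10, 28)
T4 translate by (-3, 6): (-10, 28) → (-13, 34)
T5 translate by (5, -2): (-13, 34) → (-8, 32)
T6 shear: y ← y + 1/2·x: (-8, 32) → (-8, 28)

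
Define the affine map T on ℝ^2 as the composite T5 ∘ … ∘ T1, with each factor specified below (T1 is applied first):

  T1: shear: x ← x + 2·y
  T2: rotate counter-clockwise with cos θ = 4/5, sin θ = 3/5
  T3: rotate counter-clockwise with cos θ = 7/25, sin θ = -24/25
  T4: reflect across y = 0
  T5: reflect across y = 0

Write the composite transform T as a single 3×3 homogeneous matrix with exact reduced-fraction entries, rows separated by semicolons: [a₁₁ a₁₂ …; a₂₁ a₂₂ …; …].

T = [4/5 11/5 0; -3/5 -2/5 0; 0 0 1]

T1 = [1 2 0; 0 1 0; 0 0 1]
T2·T1 = [4/5 1 0; 3/5 2 0; 0 0 1]
T3·…·T1 = [4/5 11/5 0; -3/5 -2/5 0; 0 0 1]
T4·…·T1 = [4/5 11/5 0; 3/5 2/5 0; 0 0 1]
T5·…·T1 = [4/5 11/5 0; -3/5 -2/5 0; 0 0 1]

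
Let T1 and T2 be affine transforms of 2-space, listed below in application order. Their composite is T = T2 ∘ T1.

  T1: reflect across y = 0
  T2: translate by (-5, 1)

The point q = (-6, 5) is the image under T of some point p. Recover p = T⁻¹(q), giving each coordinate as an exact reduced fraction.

p = (-1, -4)

T1 = [1 0 0; 0 -1 0; 0 0 1]
T2·T1 = [1 0 -5; 0 -1 1; 0 0 1]
det M = -1; M⁻¹ = [1 0 5; 0 -1 1; 0 0 1]
M⁻¹ · (-6, 5)ᵀ = (-1, -4)ᵀ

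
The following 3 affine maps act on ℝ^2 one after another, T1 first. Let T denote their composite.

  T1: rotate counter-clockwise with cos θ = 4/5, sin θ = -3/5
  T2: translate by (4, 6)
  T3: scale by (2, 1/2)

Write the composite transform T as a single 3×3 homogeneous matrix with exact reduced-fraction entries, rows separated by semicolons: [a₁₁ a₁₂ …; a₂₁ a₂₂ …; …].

T = [8/5 6/5 8; -3/10 2/5 3; 0 0 1]

T1 = [4/5 3/5 0; -3/5 4/5 0; 0 0 1]
T2·T1 = [4/5 3/5 4; -3/5 4/5 6; 0 0 1]
T3·…·T1 = [8/5 6/5 8; -3/10 2/5 3; 0 0 1]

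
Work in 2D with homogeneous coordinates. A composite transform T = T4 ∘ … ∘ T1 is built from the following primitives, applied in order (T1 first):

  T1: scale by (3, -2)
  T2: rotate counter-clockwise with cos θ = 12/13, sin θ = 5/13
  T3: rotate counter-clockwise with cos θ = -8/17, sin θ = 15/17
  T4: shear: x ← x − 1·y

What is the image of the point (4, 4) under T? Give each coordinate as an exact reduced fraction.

T1 scale by (3, -2): (4, 4) → (12, -8)
T2 rotate counter-clockwise with cos θ = 12/13, sin θ = 5/13: (12, -8) → (184/13, -36/13)
T3 rotate counter-clockwise with cos θ = -8/17, sin θ = 15/17: (184/13, -36/13) → (-932/221, 3048/221)
T4 shear: x ← x − 1·y: (-932/221, 3048/221) → (-3980/221, 3048/221)

T(p) = (-3980/221, 3048/221)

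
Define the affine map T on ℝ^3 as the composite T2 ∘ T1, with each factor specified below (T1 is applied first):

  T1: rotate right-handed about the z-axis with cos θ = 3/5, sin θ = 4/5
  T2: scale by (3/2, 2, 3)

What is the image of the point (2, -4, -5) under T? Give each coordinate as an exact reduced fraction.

T(p) = (33/5, -8/5, -15)

T1 rotate right-handed about the z-axis with cos θ = 3/5, sin θ = 4/5: (2, -4, -5) → (22/5, -4/5, -5)
T2 scale by (3/2, 2, 3): (22/5, -4/5, -5) → (33/5, -8/5, -15)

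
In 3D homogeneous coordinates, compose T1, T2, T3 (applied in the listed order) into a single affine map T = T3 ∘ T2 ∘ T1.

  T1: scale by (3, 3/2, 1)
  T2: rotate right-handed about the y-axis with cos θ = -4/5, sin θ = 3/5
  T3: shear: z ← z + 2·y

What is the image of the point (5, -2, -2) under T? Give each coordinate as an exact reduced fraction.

T1 scale by (3, 3/2, 1): (5, -2, -2) → (15, -3, -2)
T2 rotate right-handed about the y-axis with cos θ = -4/5, sin θ = 3/5: (15, -3, -2) → (-66/5, -3, -37/5)
T3 shear: z ← z + 2·y: (-66/5, -3, -37/5) → (-66/5, -3, -67/5)

T(p) = (-66/5, -3, -67/5)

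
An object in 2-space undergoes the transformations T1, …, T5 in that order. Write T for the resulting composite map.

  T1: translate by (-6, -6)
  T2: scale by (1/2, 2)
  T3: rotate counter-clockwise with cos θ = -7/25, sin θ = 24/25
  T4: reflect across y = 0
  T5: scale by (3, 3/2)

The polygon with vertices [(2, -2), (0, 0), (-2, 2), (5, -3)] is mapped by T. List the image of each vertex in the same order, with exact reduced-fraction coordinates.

image vertices: (1194/25, -96/25), (927/25, -18/25), (132/5, 12/5), (2613/50, -171/25)

T1 translate by (-6, -6): (2, -2) → (-4, -8); (0, 0) → (-6, -6); (-2, 2) → (-8, -4); (5, -3) → (-1, -9)
T2 scale by (1/2, 2): (-4, -8) → (-2, -16); (-6, -6) → (-3, -12); (-8, -4) → (-4, -8); (-1, -9) → (-1/2, -18)
T3 rotate counter-clockwise with cos θ = -7/25, sin θ = 24/25: (-2, -16) → (398/25, 64/25); (-3, -12) → (309/25, 12/25); (-4, -8) → (44/5, -8/5); (-1/2, -18) → (871/50, 114/25)
T4 reflect across y = 0: (398/25, 64/25) → (398/25, -64/25); (309/25, 12/25) → (309/25, -12/25); (44/5, -8/5) → (44/5, 8/5); (871/50, 114/25) → (871/50, -114/25)
T5 scale by (3, 3/2): (398/25, -64/25) → (1194/25, -96/25); (309/25, -12/25) → (927/25, -18/25); (44/5, 8/5) → (132/5, 12/5); (871/50, -114/25) → (2613/50, -171/25)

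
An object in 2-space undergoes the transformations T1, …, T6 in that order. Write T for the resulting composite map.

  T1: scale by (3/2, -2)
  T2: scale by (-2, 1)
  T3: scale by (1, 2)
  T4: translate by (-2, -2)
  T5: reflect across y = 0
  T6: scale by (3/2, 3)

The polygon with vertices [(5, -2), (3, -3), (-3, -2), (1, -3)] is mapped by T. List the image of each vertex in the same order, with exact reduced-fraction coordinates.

image vertices: (-51/2, -18), (-33/2, -30), (21/2, -18), (-15/2, -30)

T1 scale by (3/2, -2): (5, -2) → (15/2, 4); (3, -3) → (9/2, 6); (-3, -2) → (-9/2, 4); (1, -3) → (3/2, 6)
T2 scale by (-2, 1): (15/2, 4) → (-15, 4); (9/2, 6) → (-9, 6); (-9/2, 4) → (9, 4); (3/2, 6) → (-3, 6)
T3 scale by (1, 2): (-15, 4) → (-15, 8); (-9, 6) → (-9, 12); (9, 4) → (9, 8); (-3, 6) → (-3, 12)
T4 translate by (-2, -2): (-15, 8) → (-17, 6); (-9, 12) → (-11, 10); (9, 8) → (7, 6); (-3, 12) → (-5, 10)
T5 reflect across y = 0: (-17, 6) → (-17, -6); (-11, 10) → (-11, -10); (7, 6) → (7, -6); (-5, 10) → (-5, -10)
T6 scale by (3/2, 3): (-17, -6) → (-51/2, -18); (-11, -10) → (-33/2, -30); (7, -6) → (21/2, -18); (-5, -10) → (-15/2, -30)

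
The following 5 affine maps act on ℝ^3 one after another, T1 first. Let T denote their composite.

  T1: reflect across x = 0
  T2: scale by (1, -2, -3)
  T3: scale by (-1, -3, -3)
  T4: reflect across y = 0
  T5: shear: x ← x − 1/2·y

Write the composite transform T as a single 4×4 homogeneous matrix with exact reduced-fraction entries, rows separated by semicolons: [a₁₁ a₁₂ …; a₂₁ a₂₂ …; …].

T = [1 3 0 0; 0 -6 0 0; 0 0 9 0; 0 0 0 1]

T1 = [-1 0 0 0; 0 1 0 0; 0 0 1 0; 0 0 0 1]
T2·T1 = [-1 0 0 0; 0 -2 0 0; 0 0 -3 0; 0 0 0 1]
T3·…·T1 = [1 0 0 0; 0 6 0 0; 0 0 9 0; 0 0 0 1]
T4·…·T1 = [1 0 0 0; 0 -6 0 0; 0 0 9 0; 0 0 0 1]
T5·…·T1 = [1 3 0 0; 0 -6 0 0; 0 0 9 0; 0 0 0 1]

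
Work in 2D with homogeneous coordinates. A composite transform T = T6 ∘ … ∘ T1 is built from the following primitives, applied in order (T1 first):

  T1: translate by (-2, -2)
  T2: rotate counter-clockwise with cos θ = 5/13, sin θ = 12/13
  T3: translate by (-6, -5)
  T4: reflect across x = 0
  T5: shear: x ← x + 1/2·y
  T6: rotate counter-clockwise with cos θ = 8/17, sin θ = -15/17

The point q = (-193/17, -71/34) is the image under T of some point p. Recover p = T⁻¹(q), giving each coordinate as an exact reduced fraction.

T1 = [1 0 -2; 0 1 -2; 0 0 1]
T2·T1 = [5/13 -12/13 14/13; 12/13 5/13 -34/13; 0 0 1]
T3·…·T1 = [5/13 -12/13 -64/13; 12/13 5/13 -99/13; 0 0 1]
T4·…·T1 = [-5/13 12/13 64/13; 12/13 5/13 -99/13; 0 0 1]
T5·…·T1 = [1/13 29/26 29/26; 12/13 5/13 -99/13; 0 0 1]
T6·…·T1 = [188/221 191/221 -1369/221; 81/221 -355/442 -2019/442; 0 0 1]
det M = -1; M⁻¹ = [355/442 191/221 116/13; 81/221 -188/221 -21/13; 0 0 1]
M⁻¹ · (-193/17, -71/34)ᵀ = (-2, -4)ᵀ

p = (-2, -4)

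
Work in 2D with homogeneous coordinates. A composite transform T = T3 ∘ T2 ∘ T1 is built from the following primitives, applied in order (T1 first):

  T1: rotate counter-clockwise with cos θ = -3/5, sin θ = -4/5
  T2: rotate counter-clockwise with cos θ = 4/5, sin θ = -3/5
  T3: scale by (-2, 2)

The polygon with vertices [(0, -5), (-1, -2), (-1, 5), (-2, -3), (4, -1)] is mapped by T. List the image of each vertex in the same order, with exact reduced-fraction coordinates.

T1 rotate counter-clockwise with cos θ = -3/5, sin θ = -4/5: (0, -5) → (-4, 3); (-1, -2) → (-1, 2); (-1, 5) → (23/5, -11/5); (-2, -3) → (-6/5, 17/5); (4, -1) → (-16/5, -13/5)
T2 rotate counter-clockwise with cos θ = 4/5, sin θ = -3/5: (-4, 3) → (-7/5, 24/5); (-1, 2) → (2/5, 11/5); (23/5, -11/5) → (59/25, -113/25); (-6/5, 17/5) → (27/25, 86/25); (-16/5, -13/5) → (-103/25, -4/25)
T3 scale by (-2, 2): (-7/5, 24/5) → (14/5, 48/5); (2/5, 11/5) → (-4/5, 22/5); (59/25, -113/25) → (-118/25, -226/25); (27/25, 86/25) → (-54/25, 172/25); (-103/25, -4/25) → (206/25, -8/25)

image vertices: (14/5, 48/5), (-4/5, 22/5), (-118/25, -226/25), (-54/25, 172/25), (206/25, -8/25)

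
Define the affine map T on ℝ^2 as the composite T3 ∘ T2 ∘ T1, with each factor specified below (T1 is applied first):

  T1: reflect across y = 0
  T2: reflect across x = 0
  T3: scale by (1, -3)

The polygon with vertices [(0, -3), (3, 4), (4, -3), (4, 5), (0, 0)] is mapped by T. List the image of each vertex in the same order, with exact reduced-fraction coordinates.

T1 reflect across y = 0: (0, -3) → (0, 3); (3, 4) → (3, -4); (4, -3) → (4, 3); (4, 5) → (4, -5); (0, 0) → (0, 0)
T2 reflect across x = 0: (0, 3) → (0, 3); (3, -4) → (-3, -4); (4, 3) → (-4, 3); (4, -5) → (-4, -5); (0, 0) → (0, 0)
T3 scale by (1, -3): (0, 3) → (0, -9); (-3, -4) → (-3, 12); (-4, 3) → (-4, -9); (-4, -5) → (-4, 15); (0, 0) → (0, 0)

image vertices: (0, -9), (-3, 12), (-4, -9), (-4, 15), (0, 0)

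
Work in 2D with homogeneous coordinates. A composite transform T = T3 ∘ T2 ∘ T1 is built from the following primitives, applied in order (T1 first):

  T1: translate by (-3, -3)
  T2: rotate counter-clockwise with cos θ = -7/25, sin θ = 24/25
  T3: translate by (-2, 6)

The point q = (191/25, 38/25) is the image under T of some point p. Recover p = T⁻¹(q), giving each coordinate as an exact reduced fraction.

T1 = [1 0 -3; 0 1 -3; 0 0 1]
T2·T1 = [-7/25 -24/25 93/25; 24/25 -7/25 -51/25; 0 0 1]
T3·…·T1 = [-7/25 -24/25 43/25; 24/25 -7/25 99/25; 0 0 1]
det M = 1; M⁻¹ = [-7/25 24/25 -83/25; -24/25 -7/25 69/25; 0 0 1]
M⁻¹ · (191/25, 38/25)ᵀ = (-4, -5)ᵀ

p = (-4, -5)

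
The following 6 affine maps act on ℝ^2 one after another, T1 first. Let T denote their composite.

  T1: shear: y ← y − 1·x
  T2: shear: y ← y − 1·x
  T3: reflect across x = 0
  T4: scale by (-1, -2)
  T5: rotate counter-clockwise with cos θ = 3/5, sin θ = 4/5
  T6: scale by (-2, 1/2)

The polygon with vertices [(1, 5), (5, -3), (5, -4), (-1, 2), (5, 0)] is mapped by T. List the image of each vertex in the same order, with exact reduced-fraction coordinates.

T1 shear: y ← y − 1·x: (1, 5) → (1, 4); (5, -3) → (5, -8); (5, -4) → (5, -9); (-1, 2) → (-1, 3); (5, 0) → (5, -5)
T2 shear: y ← y − 1·x: (1, 4) → (1, 3); (5, -8) → (5, -13); (5, -9) → (5, -14); (-1, 3) → (-1, 4); (5, -5) → (5, -10)
T3 reflect across x = 0: (1, 3) → (-1, 3); (5, -13) → (-5, -13); (5, -14) → (-5, -14); (-1, 4) → (1, 4); (5, -10) → (-5, -10)
T4 scale by (-1, -2): (-1, 3) → (1, -6); (-5, -13) → (5, 26); (-5, -14) → (5, 28); (1, 4) → (-1, -8); (-5, -10) → (5, 20)
T5 rotate counter-clockwise with cos θ = 3/5, sin θ = 4/5: (1, -6) → (27/5, -14/5); (5, 26) → (-89/5, 98/5); (5, 28) → (-97/5, 104/5); (-1, -8) → (29/5, -28/5); (5, 20) → (-13, 16)
T6 scale by (-2, 1/2): (27/5, -14/5) → (-54/5, -7/5); (-89/5, 98/5) → (178/5, 49/5); (-97/5, 104/5) → (194/5, 52/5); (29/5, -28/5) → (-58/5, -14/5); (-13, 16) → (26, 8)

image vertices: (-54/5, -7/5), (178/5, 49/5), (194/5, 52/5), (-58/5, -14/5), (26, 8)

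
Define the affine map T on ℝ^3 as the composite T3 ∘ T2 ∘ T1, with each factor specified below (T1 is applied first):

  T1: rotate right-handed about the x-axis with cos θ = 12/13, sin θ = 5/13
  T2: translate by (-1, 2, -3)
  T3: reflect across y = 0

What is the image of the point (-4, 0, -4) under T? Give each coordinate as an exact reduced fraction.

T1 rotate right-handed about the x-axis with cos θ = 12/13, sin θ = 5/13: (-4, 0, -4) → (-4, 20/13, -48/13)
T2 translate by (-1, 2, -3): (-4, 20/13, -48/13) → (-5, 46/13, -87/13)
T3 reflect across y = 0: (-5, 46/13, -87/13) → (-5, -46/13, -87/13)

T(p) = (-5, -46/13, -87/13)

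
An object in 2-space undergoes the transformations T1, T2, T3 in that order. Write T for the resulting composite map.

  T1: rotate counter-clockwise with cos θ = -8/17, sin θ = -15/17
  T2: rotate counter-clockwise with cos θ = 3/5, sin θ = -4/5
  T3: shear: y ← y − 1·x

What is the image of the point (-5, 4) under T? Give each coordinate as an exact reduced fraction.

T1 rotate counter-clockwise with cos θ = -8/17, sin θ = -15/17: (-5, 4) → (100/17, 43/17)
T2 rotate counter-clockwise with cos θ = 3/5, sin θ = -4/5: (100/17, 43/17) → (472/85, -271/85)
T3 shear: y ← y − 1·x: (472/85, -271/85) → (472/85, -743/85)

T(p) = (472/85, -743/85)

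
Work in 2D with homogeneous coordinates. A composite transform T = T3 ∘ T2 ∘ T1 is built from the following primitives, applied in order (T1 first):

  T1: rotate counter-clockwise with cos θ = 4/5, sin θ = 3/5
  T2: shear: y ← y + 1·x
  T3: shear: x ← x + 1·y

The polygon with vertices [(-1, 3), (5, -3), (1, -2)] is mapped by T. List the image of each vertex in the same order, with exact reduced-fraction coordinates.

T1 rotate counter-clockwise with cos θ = 4/5, sin θ = 3/5: (-1, 3) → (-13/5, 9/5); (5, -3) → (29/5, 3/5); (1, -2) → (2, -1)
T2 shear: y ← y + 1·x: (-13/5, 9/5) → (-13/5, -4/5); (29/5, 3/5) → (29/5, 32/5); (2, -1) → (2, 1)
T3 shear: x ← x + 1·y: (-13/5, -4/5) → (-17/5, -4/5); (29/5, 32/5) → (61/5, 32/5); (2, 1) → (3, 1)

image vertices: (-17/5, -4/5), (61/5, 32/5), (3, 1)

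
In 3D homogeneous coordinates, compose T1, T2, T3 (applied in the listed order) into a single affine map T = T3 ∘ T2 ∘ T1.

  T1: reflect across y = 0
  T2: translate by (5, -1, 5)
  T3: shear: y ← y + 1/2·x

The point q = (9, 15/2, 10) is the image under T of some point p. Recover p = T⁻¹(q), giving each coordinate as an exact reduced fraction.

T1 = [1 0 0 0; 0 -1 0 0; 0 0 1 0; 0 0 0 1]
T2·T1 = [1 0 0 5; 0 -1 0 -1; 0 0 1 5; 0 0 0 1]
T3·…·T1 = [1 0 0 5; 1/2 -1 0 3/2; 0 0 1 5; 0 0 0 1]
det M = -1; M⁻¹ = [1 0 0 -5; 1/2 -1 0 -1; 0 0 1 -5; 0 0 0 1]
M⁻¹ · (9, 15/2, 10)ᵀ = (4, -4, 5)ᵀ

p = (4, -4, 5)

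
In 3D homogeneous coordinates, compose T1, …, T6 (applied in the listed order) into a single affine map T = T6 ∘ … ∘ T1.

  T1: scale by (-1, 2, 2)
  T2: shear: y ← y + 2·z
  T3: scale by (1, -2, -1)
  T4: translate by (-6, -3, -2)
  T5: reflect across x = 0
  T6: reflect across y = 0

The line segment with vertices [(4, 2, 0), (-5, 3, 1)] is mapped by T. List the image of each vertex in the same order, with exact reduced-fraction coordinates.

T1 scale by (-1, 2, 2): (4, 2, 0) → (-4, 4, 0); (-5, 3, 1) → (5, 6, 2)
T2 shear: y ← y + 2·z: (-4, 4, 0) → (-4, 4, 0); (5, 6, 2) → (5, 10, 2)
T3 scale by (1, -2, -1): (-4, 4, 0) → (-4, -8, 0); (5, 10, 2) → (5, -20, -2)
T4 translate by (-6, -3, -2): (-4, -8, 0) → (-10, -11, -2); (5, -20, -2) → (-1, -23, -4)
T5 reflect across x = 0: (-10, -11, -2) → (10, -11, -2); (-1, -23, -4) → (1, -23, -4)
T6 reflect across y = 0: (10, -11, -2) → (10, 11, -2); (1, -23, -4) → (1, 23, -4)

image vertices: (10, 11, -2), (1, 23, -4)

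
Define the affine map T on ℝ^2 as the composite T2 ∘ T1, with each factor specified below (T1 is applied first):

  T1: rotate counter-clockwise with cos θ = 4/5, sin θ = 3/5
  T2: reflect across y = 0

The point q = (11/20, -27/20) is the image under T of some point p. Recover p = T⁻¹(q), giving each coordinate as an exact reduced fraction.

p = (5/4, 3/4)

T1 = [4/5 -3/5 0; 3/5 4/5 0; 0 0 1]
T2·T1 = [4/5 -3/5 0; -3/5 -4/5 0; 0 0 1]
det M = -1; M⁻¹ = [4/5 -3/5 0; -3/5 -4/5 0; 0 0 1]
M⁻¹ · (11/20, -27/20)ᵀ = (5/4, 3/4)ᵀ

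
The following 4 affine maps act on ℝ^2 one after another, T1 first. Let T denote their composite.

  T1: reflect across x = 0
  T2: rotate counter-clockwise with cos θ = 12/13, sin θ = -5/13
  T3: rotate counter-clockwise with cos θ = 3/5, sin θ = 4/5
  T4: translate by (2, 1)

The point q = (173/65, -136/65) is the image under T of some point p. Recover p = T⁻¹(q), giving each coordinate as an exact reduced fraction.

p = (1, -3)

T1 = [-1 0 0; 0 1 0; 0 0 1]
T2·T1 = [-12/13 5/13 0; 5/13 12/13 0; 0 0 1]
T3·…·T1 = [-56/65 -33/65 0; -33/65 56/65 0; 0 0 1]
T4·…·T1 = [-56/65 -33/65 2; -33/65 56/65 1; 0 0 1]
det M = -1; M⁻¹ = [-56/65 -33/65 29/13; -33/65 56/65 2/13; 0 0 1]
M⁻¹ · (173/65, -136/65)ᵀ = (1, -3)ᵀ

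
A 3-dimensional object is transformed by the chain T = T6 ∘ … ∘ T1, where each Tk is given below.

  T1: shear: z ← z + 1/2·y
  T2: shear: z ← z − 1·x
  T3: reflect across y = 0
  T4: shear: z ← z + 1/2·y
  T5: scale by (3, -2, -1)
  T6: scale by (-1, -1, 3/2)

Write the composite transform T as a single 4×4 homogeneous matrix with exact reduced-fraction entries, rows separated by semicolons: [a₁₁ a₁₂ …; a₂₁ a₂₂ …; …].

T = [-3 0 0 0; 0 -2 0 0; 3/2 0 -3/2 0; 0 0 0 1]

T1 = [1 0 0 0; 0 1 0 0; 0 1/2 1 0; 0 0 0 1]
T2·T1 = [1 0 0 0; 0 1 0 0; -1 1/2 1 0; 0 0 0 1]
T3·…·T1 = [1 0 0 0; 0 -1 0 0; -1 1/2 1 0; 0 0 0 1]
T4·…·T1 = [1 0 0 0; 0 -1 0 0; -1 0 1 0; 0 0 0 1]
T5·…·T1 = [3 0 0 0; 0 2 0 0; 1 0 -1 0; 0 0 0 1]
T6·…·T1 = [-3 0 0 0; 0 -2 0 0; 3/2 0 -3/2 0; 0 0 0 1]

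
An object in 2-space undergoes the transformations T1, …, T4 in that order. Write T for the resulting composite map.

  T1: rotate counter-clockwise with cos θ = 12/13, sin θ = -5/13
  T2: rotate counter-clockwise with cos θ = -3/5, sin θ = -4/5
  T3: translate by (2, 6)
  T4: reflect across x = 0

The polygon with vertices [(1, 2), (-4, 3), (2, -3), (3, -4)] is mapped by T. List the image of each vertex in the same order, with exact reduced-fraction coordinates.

image vertices: (-28/13, 49/13), (-453/65, 354/65), (81/65, 492/65), (34/13, 103/13)

T1 rotate counter-clockwise with cos θ = 12/13, sin θ = -5/13: (1, 2) → (22/13, 19/13); (-4, 3) → (-33/13, 56/13); (2, -3) → (9/13, -46/13); (3, -4) → (16/13, -63/13)
T2 rotate counter-clockwise with cos θ = -3/5, sin θ = -4/5: (22/13, 19/13) → (2/13, -29/13); (-33/13, 56/13) → (323/65, -36/65); (9/13, -46/13) → (-211/65, 102/65); (16/13, -63/13) → (-60/13, 25/13)
T3 translate by (2, 6): (2/13, -29/13) → (28/13, 49/13); (323/65, -36/65) → (453/65, 354/65); (-211/65, 102/65) → (-81/65, 492/65); (-60/13, 25/13) → (-34/13, 103/13)
T4 reflect across x = 0: (28/13, 49/13) → (-28/13, 49/13); (453/65, 354/65) → (-453/65, 354/65); (-81/65, 492/65) → (81/65, 492/65); (-34/13, 103/13) → (34/13, 103/13)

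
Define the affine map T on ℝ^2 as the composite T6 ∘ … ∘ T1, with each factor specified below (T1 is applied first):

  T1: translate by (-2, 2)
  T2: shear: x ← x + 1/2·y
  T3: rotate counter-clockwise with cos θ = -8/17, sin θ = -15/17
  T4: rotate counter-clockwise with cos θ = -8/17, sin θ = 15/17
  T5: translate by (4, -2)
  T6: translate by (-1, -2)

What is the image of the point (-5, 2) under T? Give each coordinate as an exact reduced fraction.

T1 translate by (-2, 2): (-5, 2) → (-7, 4)
T2 shear: x ← x + 1/2·y: (-7, 4) → (-5, 4)
T3 rotate counter-clockwise with cos θ = -8/17, sin θ = -15/17: (-5, 4) → (100/17, 43/17)
T4 rotate counter-clockwise with cos θ = -8/17, sin θ = 15/17: (100/17, 43/17) → (-5, 4)
T5 translate by (4, -2): (-5, 4) → (-1, 2)
T6 translate by (-1, -2): (-1, 2) → (-2, 0)

T(p) = (-2, 0)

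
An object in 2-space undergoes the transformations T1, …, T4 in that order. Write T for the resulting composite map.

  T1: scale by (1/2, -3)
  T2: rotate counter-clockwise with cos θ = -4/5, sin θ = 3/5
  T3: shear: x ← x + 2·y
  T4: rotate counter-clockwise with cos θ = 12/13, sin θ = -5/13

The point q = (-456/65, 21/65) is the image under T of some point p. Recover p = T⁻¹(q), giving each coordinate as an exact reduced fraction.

p = (0, -1)

T1 = [1/2 0 0; 0 -3 0; 0 0 1]
T2·T1 = [-2/5 9/5 0; 3/10 12/5 0; 0 0 1]
T3·…·T1 = [1/5 33/5 0; 3/10 12/5 0; 0 0 1]
T4·…·T1 = [3/10 456/65 0; 1/5 -21/65 0; 0 0 1]
det M = -3/2; M⁻¹ = [14/65 304/65 0; 2/15 -1/5 0; 0 0 1]
M⁻¹ · (-456/65, 21/65)ᵀ = (0, -1)ᵀ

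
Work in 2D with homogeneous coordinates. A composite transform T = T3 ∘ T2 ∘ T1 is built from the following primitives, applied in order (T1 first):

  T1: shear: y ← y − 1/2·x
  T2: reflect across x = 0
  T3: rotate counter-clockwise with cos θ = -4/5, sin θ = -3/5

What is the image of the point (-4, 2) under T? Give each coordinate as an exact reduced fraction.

T(p) = (-4/5, -28/5)

T1 shear: y ← y − 1/2·x: (-4, 2) → (-4, 4)
T2 reflect across x = 0: (-4, 4) → (4, 4)
T3 rotate counter-clockwise with cos θ = -4/5, sin θ = -3/5: (4, 4) → (-4/5, -28/5)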